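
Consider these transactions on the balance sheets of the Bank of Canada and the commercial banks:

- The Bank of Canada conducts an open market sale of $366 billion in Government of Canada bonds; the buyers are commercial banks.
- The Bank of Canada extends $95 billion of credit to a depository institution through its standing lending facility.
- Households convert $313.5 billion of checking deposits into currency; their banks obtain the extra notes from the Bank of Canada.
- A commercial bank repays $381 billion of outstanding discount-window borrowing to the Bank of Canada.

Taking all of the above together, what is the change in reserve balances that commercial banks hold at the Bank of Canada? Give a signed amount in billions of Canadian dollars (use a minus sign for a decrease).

-$965.5 billion

Bank of Canada balance sheet:
  Assets:      Securities −$366B, Loans to banks −$286B
  Liabilities: Bank reserves −$965.5B, Currency in circulation +$313.5B
So the change in reserve balances that commercial banks hold at the Bank of Canada is -$965.5 billion.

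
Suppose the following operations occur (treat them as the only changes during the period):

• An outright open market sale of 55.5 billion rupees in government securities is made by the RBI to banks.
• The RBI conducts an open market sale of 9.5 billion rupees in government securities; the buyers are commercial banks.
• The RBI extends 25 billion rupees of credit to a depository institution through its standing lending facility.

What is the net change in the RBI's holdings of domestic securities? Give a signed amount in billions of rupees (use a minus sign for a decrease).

-65 billion

RBI balance sheet:
  Assets:      Securities −65B, Loans to banks +25B
  Liabilities: Bank reserves −40B
Commercial banking system:
  Assets:      Reserves at CB −40B, Securities +65B
  Liabilities: Borrowings from CB +25B
So the change in the RBI's holdings of domestic securities is -65 billion.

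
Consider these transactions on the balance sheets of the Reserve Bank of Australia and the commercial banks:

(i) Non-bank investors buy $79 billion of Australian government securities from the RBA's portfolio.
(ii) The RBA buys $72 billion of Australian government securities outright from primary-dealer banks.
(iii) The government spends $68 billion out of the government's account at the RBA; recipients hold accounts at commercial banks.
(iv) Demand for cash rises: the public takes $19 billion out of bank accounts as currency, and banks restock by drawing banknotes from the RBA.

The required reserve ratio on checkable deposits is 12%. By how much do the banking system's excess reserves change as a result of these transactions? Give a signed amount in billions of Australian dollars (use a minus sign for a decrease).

Asset sale (to non-banks) $79 billion: reserves −$79B, deposits −$79B.
OMO purchase (from banks) $72 billion: reserves +$72B, deposits 0.
Government spending $68 billion: reserves +$68B, deposits +$68B.
Currency withdrawal $19 billion: reserves −$19B, deposits −$19B.
Totals: Δreserves = +$42B, Δdeposits = −$30B.
Δrequired reserves = 12% × −$30B = −$3.6B.
Δexcess reserves = Δreserves − Δrequired = +$42B − (−$3.6B) = +$45.6 billion.

+$45.6 billion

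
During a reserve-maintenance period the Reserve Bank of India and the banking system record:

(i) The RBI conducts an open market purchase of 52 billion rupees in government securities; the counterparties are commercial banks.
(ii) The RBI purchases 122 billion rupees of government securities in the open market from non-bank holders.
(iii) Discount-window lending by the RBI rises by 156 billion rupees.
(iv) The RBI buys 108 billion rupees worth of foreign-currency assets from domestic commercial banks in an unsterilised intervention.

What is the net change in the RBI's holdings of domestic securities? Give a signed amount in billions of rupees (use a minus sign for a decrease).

+174 billion

RBI balance sheet:
  Assets:      Securities +174B, Loans to banks +156B, Foreign assets +108B
  Liabilities: Bank reserves +438B
So the change in the RBI's holdings of domestic securities is +174 billion.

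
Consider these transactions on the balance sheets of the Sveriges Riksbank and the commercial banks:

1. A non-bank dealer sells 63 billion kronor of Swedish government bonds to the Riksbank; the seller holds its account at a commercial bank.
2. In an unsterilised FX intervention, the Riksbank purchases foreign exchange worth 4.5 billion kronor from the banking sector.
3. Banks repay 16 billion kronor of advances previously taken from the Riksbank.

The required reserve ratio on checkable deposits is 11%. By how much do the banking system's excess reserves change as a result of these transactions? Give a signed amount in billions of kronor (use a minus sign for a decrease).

+44.57 billion

Asset purchase (from non-banks) 63 billion kronor: reserves +63B, deposits +63B.
FX purchase 4.5 billion kronor: reserves +4.5B, deposits 0.
Discount-window repayment 16 billion kronor: reserves −16B, deposits 0.
Totals: Δreserves = +51.5B, Δdeposits = +63B.
Δrequired reserves = 11% × +63B = +6.93B.
Δexcess reserves = Δreserves − Δrequired = +51.5B − (+6.93B) = +44.57 billion.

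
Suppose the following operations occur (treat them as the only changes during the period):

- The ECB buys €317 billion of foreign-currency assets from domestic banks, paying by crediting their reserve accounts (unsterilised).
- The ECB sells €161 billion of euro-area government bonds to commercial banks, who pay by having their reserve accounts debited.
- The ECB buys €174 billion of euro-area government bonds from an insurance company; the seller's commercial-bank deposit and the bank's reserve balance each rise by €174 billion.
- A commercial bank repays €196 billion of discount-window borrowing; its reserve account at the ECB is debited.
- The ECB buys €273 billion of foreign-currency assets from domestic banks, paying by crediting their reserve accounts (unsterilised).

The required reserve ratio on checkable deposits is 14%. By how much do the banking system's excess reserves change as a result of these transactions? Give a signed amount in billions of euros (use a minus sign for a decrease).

+€382.64 billion

FX purchase €317 billion: reserves +€317B, deposits 0.
OMO sale (to banks) €161 billion: reserves −€161B, deposits 0.
Asset purchase (from non-banks) €174 billion: reserves +€174B, deposits +€174B.
Discount-window repayment €196 billion: reserves −€196B, deposits 0.
FX purchase €273 billion: reserves +€273B, deposits 0.
Totals: Δreserves = +€407B, Δdeposits = +€174B.
Δrequired reserves = 14% × +€174B = +€24.36B.
Δexcess reserves = Δreserves − Δrequired = +€407B − (+€24.36B) = +€382.64 billion.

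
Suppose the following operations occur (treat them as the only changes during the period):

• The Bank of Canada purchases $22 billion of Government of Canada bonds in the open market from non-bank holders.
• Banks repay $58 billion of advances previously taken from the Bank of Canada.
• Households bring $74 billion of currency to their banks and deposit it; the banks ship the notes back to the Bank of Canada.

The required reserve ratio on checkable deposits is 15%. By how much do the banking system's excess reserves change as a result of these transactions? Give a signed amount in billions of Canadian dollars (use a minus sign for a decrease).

+$23.6 billion

Asset purchase (from non-banks) $22 billion: reserves +$22B, deposits +$22B.
Discount-window repayment $58 billion: reserves −$58B, deposits 0.
Currency deposit $74 billion: reserves +$74B, deposits +$74B.
Totals: Δreserves = +$38B, Δdeposits = +$96B.
Δrequired reserves = 15% × +$96B = +$14.4B.
Δexcess reserves = Δreserves − Δrequired = +$38B − (+$14.4B) = +$23.6 billion.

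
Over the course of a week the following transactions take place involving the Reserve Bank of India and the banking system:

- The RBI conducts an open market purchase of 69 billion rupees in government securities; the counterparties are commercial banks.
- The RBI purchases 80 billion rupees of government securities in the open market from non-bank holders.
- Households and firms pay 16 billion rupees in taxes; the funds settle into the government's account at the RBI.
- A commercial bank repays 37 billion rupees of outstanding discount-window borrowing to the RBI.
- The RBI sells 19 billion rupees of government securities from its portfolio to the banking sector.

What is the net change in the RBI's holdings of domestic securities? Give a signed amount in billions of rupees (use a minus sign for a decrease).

+130 billion

RBI balance sheet:
  Assets:      Securities +130B, Loans to banks −37B
  Liabilities: Bank reserves +77B, Government deposits +16B
So the change in the RBI's holdings of domestic securities is +130 billion.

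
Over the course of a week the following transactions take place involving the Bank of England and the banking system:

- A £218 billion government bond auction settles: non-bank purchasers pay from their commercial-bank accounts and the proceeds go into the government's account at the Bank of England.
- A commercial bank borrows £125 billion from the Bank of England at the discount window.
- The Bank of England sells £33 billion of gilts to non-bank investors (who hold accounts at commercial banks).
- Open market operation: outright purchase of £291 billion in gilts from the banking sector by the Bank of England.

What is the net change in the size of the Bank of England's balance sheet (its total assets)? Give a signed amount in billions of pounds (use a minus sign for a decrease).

+£383 billion

Bank of England balance sheet:
  Assets:      Securities +£258B, Loans to banks +£125B
  Liabilities: Bank reserves +£165B, Government deposits +£218B
Commercial banking system:
  Assets:      Reserves at CB +£165B, Securities −£291B
  Liabilities: Checkable deposits −£251B, Borrowings from CB +£125B
Change in total Bank of England assets = +£383 billion.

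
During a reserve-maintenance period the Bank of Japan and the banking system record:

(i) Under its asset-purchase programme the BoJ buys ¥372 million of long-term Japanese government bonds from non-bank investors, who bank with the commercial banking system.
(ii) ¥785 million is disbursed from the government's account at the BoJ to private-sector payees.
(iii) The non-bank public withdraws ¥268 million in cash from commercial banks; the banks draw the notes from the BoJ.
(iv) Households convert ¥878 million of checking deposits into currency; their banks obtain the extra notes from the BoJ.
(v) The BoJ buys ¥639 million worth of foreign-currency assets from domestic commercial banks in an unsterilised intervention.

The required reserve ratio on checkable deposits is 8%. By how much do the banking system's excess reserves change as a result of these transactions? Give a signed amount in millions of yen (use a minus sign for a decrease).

Asset purchase (from non-banks) ¥372 million: reserves +¥372M, deposits +¥372M.
Government spending ¥785 million: reserves +¥785M, deposits +¥785M.
Currency withdrawal ¥268 million: reserves −¥268M, deposits −¥268M.
Currency withdrawal ¥878 million: reserves −¥878M, deposits −¥878M.
FX purchase ¥639 million: reserves +¥639M, deposits 0.
Totals: Δreserves = +¥650M, Δdeposits = +¥11M.
Δrequired reserves = 8% × +¥11M = +¥0.88M.
Δexcess reserves = Δreserves − Δrequired = +¥650M − (+¥0.88M) = +¥649.12 million.

+¥649.12 million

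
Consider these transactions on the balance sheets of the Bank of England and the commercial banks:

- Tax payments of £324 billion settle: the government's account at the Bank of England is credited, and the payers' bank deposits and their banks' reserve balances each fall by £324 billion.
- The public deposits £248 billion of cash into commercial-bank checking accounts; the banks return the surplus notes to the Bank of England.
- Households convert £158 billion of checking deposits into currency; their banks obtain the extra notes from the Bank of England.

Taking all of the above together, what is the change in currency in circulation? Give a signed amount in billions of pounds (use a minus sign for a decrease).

-£90 billion

Bank of England balance sheet:
  Assets:      no change
  Liabilities: Bank reserves −£234B, Currency in circulation −£90B, Government deposits +£324B
So the change in currency in circulation is -£90 billion.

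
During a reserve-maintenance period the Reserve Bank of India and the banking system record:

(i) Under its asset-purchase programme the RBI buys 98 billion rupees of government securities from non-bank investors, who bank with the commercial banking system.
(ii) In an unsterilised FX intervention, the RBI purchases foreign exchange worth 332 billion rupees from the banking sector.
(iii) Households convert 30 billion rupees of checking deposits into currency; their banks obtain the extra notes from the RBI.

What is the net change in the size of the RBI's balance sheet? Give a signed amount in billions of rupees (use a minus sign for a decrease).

RBI balance sheet:
  Assets:      Securities +98B, Foreign assets +332B
  Liabilities: Bank reserves +400B, Currency in circulation +30B
Commercial banking system:
  Assets:      Reserves at CB +400B, Foreign assets −332B
  Liabilities: Checkable deposits +68B
Change in total RBI assets = +430 billion.

+430 billion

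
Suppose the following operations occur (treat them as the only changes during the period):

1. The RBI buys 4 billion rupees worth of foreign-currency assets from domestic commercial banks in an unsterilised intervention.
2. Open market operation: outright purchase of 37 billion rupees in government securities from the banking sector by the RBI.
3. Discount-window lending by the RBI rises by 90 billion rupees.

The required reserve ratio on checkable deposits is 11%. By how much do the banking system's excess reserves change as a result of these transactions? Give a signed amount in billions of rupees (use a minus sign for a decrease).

+131 billion

FX purchase 4 billion rupees: reserves +4B, deposits 0.
OMO purchase (from banks) 37 billion rupees: reserves +37B, deposits 0.
Discount-window loan 90 billion rupees: reserves +90B, deposits 0.
Totals: Δreserves = +131B, Δdeposits = 0.
Δrequired reserves = 11% × 0 = 0.
Δexcess reserves = Δreserves − Δrequired = +131B − (0) = +131 billion.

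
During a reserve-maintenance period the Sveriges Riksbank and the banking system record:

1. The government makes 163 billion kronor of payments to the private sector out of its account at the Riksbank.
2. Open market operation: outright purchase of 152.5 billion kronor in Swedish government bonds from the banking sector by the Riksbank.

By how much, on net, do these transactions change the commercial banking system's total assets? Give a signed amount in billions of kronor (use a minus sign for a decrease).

+163 billion

Riksbank balance sheet:
  Assets:      Securities +152.5B
  Liabilities: Bank reserves +315.5B, Government deposits −163B
Commercial banking system:
  Assets:      Reserves at CB +315.5B, Securities −152.5B
  Liabilities: Checkable deposits +163B
Change in total bank assets = +163 billion.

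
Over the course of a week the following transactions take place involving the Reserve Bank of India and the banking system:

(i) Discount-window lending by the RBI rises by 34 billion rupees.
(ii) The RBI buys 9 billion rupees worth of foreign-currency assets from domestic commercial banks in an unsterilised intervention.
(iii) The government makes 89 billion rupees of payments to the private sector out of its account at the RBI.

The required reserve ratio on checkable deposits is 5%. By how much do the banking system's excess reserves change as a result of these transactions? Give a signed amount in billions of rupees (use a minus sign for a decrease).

Discount-window loan 34 billion rupees: reserves +34B, deposits 0.
FX purchase 9 billion rupees: reserves +9B, deposits 0.
Government spending 89 billion rupees: reserves +89B, deposits +89B.
Totals: Δreserves = +132B, Δdeposits = +89B.
Δrequired reserves = 5% × +89B = +4.45B.
Δexcess reserves = Δreserves − Δrequired = +132B − (+4.45B) = +127.55 billion.

+127.55 billion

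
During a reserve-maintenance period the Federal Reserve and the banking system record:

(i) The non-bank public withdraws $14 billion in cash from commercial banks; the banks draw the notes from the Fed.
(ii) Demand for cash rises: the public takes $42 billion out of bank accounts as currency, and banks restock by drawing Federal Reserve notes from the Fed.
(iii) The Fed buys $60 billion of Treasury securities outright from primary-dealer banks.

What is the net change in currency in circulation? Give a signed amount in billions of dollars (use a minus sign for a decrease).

Currency withdrawal $14 billion: notes leave the central bank → +$14B.
Currency withdrawal $42 billion: notes leave the central bank → +$42B.
OMO purchase (from banks) $60 billion: no currency enters or leaves circulation → 0.
Net: 14 + 42 + 0 = +$56 billion.

+$56 billion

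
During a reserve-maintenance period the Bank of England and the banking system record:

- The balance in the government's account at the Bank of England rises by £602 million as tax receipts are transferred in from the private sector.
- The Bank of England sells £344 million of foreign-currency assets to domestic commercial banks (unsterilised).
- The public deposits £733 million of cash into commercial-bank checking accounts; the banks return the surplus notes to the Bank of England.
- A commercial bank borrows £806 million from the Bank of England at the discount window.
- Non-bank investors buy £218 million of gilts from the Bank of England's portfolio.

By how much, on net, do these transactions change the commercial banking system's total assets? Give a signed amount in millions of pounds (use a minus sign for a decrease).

Government account inflow £602 million: bank balance sheets shrink → −£602M.
FX sale £344 million: just an asset swap on bank balance sheets → 0.
Currency deposit £733 million: bank balance sheets expand → +£733M.
Discount-window loan £806 million: bank balance sheets expand → +£806M.
Asset sale (to non-banks) £218 million: bank balance sheets shrink → −£218M.
Net: −602 + 0 + 733 + 806 − 218 = +£719 million.

+£719 million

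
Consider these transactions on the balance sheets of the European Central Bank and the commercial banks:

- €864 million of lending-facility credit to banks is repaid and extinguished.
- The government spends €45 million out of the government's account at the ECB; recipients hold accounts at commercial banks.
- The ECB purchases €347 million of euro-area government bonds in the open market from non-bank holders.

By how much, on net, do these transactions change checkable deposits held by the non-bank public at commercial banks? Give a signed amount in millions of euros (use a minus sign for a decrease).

+€392 million

Discount-window repayment €864 million: the counterparty is a bank, so public deposits are unchanged → 0.
Government spending €45 million: non-bank counterparties' bank balances rise → +€45M.
Asset purchase (from non-banks) €347 million: non-bank counterparties' bank balances rise → +€347M.
Net: 0 + 45 + 347 = +€392 million.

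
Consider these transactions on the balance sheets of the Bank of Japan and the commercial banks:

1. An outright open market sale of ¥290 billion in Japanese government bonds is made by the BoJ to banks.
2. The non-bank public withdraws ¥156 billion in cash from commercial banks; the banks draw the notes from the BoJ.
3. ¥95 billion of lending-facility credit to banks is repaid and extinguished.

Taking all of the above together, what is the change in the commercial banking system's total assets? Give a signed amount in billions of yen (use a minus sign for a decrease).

-¥251 billion

OMO sale (to banks) ¥290 billion: just an asset swap on bank balance sheets → 0.
Currency withdrawal ¥156 billion: bank balance sheets shrink → −¥156B.
Discount-window repayment ¥95 billion: bank balance sheets shrink → −¥95B.
Net: 0 − 156 − 95 = -¥251 billion.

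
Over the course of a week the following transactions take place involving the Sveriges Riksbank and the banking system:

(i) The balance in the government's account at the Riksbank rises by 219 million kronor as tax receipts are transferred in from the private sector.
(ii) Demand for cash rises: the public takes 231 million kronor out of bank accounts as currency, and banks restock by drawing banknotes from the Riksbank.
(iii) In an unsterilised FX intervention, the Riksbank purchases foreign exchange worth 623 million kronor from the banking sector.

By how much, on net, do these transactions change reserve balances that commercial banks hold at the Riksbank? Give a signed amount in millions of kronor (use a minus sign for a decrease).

+173 million

Government account inflow 219 million kronor: funds move from bank reserves into the government account → −219M.
Currency withdrawal 231 million kronor: banks swap reserves for currency → −231M.
FX purchase 623 million kronor: the Riksbank pays by crediting reserve accounts → +623M.
Net: −219 − 231 + 623 = +173 million.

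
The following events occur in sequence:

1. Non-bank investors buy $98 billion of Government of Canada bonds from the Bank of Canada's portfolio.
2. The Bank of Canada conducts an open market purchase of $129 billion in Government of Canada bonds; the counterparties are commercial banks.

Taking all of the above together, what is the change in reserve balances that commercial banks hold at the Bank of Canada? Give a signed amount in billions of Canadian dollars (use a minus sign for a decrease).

+$31 billion

Asset sale (to non-banks) $98 billion: the non-bank buyers' banks settle from reserves → −$98B.
OMO purchase (from banks) $129 billion: the Bank of Canada pays by crediting reserve accounts → +$129B.
Net: −98 + 129 = +$31 billion.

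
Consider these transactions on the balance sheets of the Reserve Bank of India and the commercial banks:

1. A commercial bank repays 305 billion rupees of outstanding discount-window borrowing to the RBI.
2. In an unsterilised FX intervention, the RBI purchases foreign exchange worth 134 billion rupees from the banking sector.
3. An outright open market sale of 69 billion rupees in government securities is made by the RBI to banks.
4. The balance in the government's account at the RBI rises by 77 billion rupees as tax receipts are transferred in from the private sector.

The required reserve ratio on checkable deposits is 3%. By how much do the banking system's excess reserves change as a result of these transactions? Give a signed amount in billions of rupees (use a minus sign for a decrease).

Discount-window repayment 305 billion rupees: reserves −305B, deposits 0.
FX purchase 134 billion rupees: reserves +134B, deposits 0.
OMO sale (to banks) 69 billion rupees: reserves −69B, deposits 0.
Government account inflow 77 billion rupees: reserves −77B, deposits −77B.
Totals: Δreserves = −317B, Δdeposits = −77B.
Δrequired reserves = 3% × −77B = −2.31B.
Δexcess reserves = Δreserves − Δrequired = −317B − (−2.31B) = -314.69 billion.

-314.69 billion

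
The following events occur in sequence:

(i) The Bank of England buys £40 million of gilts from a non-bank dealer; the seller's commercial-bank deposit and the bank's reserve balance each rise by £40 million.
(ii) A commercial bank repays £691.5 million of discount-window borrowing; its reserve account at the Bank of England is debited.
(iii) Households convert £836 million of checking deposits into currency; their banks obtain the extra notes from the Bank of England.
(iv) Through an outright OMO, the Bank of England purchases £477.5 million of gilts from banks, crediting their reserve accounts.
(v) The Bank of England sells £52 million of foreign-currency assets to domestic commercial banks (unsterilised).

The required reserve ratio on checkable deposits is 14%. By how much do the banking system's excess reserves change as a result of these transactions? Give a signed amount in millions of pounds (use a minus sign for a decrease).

Asset purchase (from non-banks) £40 million: reserves +£40M, deposits +£40M.
Discount-window repayment £691.5 million: reserves −£691.5M, deposits 0.
Currency withdrawal £836 million: reserves −£836M, deposits −£836M.
OMO purchase (from banks) £477.5 million: reserves +£477.5M, deposits 0.
FX sale £52 million: reserves −£52M, deposits 0.
Totals: Δreserves = −£1062M, Δdeposits = −£796M.
Δrequired reserves = 14% × −£796M = −£111.44M.
Δexcess reserves = Δreserves − Δrequired = −£1062M − (−£111.44M) = -£950.56 million.

-£950.56 million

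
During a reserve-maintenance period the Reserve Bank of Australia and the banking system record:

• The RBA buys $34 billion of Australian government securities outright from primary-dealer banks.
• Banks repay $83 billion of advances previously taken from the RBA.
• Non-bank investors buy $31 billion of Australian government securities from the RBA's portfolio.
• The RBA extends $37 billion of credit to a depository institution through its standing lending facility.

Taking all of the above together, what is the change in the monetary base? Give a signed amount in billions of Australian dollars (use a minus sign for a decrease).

OMO purchase (from banks) $34 billion: RBA balance sheet expands → +$34B.
Discount-window repayment $83 billion: RBA balance sheet contracts → −$83B.
Asset sale (to non-banks) $31 billion: RBA balance sheet contracts → −$31B.
Discount-window loan $37 billion: RBA balance sheet expands → +$37B.
Net: 34 − 83 − 31 + 37 = -$43 billion.

-$43 billion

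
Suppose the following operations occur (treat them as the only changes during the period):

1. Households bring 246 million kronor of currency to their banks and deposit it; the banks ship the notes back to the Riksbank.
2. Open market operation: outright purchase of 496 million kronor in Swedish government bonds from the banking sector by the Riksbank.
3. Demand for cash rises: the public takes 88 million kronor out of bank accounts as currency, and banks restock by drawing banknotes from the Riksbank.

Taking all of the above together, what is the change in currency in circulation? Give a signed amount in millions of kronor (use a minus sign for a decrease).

-158 million

Currency deposit 246 million kronor: notes return to the central bank → −246M.
OMO purchase (from banks) 496 million kronor: no currency enters or leaves circulation → 0.
Currency withdrawal 88 million kronor: notes leave the central bank → +88M.
Net: −246 + 0 + 88 = -158 million.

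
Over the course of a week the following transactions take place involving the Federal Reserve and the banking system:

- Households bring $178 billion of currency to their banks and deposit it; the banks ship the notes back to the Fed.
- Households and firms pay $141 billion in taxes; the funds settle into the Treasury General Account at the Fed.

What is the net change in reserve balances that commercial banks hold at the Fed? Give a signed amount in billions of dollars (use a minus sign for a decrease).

Currency deposit $178 billion: returned notes are swapped for reserve credit → +$178B.
Government account inflow $141 billion: funds move from bank reserves into the government account → −$141B.
Net: 178 − 141 = +$37 billion.

+$37 billion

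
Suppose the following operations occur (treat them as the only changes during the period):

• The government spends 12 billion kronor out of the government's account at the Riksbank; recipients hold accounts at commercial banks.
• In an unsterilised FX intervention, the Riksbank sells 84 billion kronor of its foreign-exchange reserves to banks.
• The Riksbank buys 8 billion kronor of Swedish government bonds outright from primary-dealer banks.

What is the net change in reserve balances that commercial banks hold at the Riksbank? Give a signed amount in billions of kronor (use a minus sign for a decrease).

-64 billion

Government spending 12 billion kronor: government payments flow into bank reserve accounts → +12B.
FX sale 84 billion kronor: the buying banks pay out of their reserve balances → −84B.
OMO purchase (from banks) 8 billion kronor: the Riksbank pays by crediting reserve accounts → +8B.
Net: 12 − 84 + 8 = -64 billion.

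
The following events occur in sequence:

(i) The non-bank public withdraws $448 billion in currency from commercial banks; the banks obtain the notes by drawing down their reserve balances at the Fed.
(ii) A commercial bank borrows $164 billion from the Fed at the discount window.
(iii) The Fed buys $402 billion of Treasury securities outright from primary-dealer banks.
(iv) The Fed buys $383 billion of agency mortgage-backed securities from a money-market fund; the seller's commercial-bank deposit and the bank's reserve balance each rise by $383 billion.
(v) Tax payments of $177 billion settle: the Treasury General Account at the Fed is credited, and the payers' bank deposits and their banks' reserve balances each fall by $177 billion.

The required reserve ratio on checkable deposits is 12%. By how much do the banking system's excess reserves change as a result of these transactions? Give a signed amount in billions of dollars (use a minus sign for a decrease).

Currency withdrawal $448 billion: reserves −$448B, deposits −$448B.
Discount-window loan $164 billion: reserves +$164B, deposits 0.
OMO purchase (from banks) $402 billion: reserves +$402B, deposits 0.
Asset purchase (from non-banks) $383 billion: reserves +$383B, deposits +$383B.
Government account inflow $177 billion: reserves −$177B, deposits −$177B.
Totals: Δreserves = +$324B, Δdeposits = −$242B.
Δrequired reserves = 12% × −$242B = −$29.04B.
Δexcess reserves = Δreserves − Δrequired = +$324B − (−$29.04B) = +$353.04 billion.

+$353.04 billion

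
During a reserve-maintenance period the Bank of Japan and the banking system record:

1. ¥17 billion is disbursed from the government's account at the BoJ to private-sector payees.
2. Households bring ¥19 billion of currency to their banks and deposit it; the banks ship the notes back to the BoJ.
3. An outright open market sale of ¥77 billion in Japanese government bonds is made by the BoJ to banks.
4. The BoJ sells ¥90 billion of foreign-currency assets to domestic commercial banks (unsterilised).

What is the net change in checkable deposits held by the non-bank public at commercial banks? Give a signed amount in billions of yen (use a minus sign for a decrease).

BoJ balance sheet:
  Assets:      Securities −¥77B, Foreign assets −¥90B
  Liabilities: Bank reserves −¥131B, Currency in circulation −¥19B, Government deposits −¥17B
Commercial banking system:
  Assets:      Reserves at CB −¥131B, Securities +¥77B, Foreign assets +¥90B
  Liabilities: Checkable deposits +¥36B
So the change in checkable deposits held by the non-bank public at commercial banks is +¥36 billion.

+¥36 billion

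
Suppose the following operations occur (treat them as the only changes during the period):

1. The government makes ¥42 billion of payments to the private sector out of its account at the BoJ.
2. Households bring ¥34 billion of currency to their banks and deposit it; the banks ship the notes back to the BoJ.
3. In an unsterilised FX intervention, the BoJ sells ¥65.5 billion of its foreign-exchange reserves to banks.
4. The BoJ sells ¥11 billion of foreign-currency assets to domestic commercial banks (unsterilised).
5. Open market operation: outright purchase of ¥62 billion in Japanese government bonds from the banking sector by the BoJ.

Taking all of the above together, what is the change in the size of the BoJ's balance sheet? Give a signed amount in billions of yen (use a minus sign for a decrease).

Government spending ¥42 billion: only the composition of liabilities changes → 0.
Currency deposit ¥34 billion: only the composition of liabilities changes → 0.
FX sale ¥65.5 billion: a BoJ asset is shed → −¥65.5B.
FX sale ¥11 billion: a BoJ asset is shed → −¥11B.
OMO purchase (from banks) ¥62 billion: a BoJ asset is acquired → +¥62B.
Net: 0 + 0 − 65.5 − 11 + 62 = -¥14.5 billion.

-¥14.5 billion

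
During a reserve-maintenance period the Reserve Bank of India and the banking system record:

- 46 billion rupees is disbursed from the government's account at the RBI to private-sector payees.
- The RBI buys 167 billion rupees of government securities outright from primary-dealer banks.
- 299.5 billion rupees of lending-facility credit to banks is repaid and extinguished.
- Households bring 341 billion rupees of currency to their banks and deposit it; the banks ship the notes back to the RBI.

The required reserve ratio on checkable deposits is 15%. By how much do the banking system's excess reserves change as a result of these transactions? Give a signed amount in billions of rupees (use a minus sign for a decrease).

+196.45 billion

Government spending 46 billion rupees: reserves +46B, deposits +46B.
OMO purchase (from banks) 167 billion rupees: reserves +167B, deposits 0.
Discount-window repayment 299.5 billion rupees: reserves −299.5B, deposits 0.
Currency deposit 341 billion rupees: reserves +341B, deposits +341B.
Totals: Δreserves = +254.5B, Δdeposits = +387B.
Δrequired reserves = 15% × +387B = +58.05B.
Δexcess reserves = Δreserves − Δrequired = +254.5B − (+58.05B) = +196.45 billion.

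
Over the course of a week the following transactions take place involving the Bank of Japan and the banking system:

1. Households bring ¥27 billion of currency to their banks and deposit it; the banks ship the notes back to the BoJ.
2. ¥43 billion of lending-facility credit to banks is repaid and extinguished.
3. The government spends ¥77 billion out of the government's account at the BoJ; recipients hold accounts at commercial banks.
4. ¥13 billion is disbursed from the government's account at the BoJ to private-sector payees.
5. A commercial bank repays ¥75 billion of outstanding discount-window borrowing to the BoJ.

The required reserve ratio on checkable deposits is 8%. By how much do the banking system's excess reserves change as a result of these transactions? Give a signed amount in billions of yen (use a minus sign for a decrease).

-¥10.36 billion

Currency deposit ¥27 billion: reserves +¥27B, deposits +¥27B.
Discount-window repayment ¥43 billion: reserves −¥43B, deposits 0.
Government spending ¥77 billion: reserves +¥77B, deposits +¥77B.
Government spending ¥13 billion: reserves +¥13B, deposits +¥13B.
Discount-window repayment ¥75 billion: reserves −¥75B, deposits 0.
Totals: Δreserves = −¥1B, Δdeposits = +¥117B.
Δrequired reserves = 8% × +¥117B = +¥9.36B.
Δexcess reserves = Δreserves − Δrequired = −¥1B − (+¥9.36B) = -¥10.36 billion.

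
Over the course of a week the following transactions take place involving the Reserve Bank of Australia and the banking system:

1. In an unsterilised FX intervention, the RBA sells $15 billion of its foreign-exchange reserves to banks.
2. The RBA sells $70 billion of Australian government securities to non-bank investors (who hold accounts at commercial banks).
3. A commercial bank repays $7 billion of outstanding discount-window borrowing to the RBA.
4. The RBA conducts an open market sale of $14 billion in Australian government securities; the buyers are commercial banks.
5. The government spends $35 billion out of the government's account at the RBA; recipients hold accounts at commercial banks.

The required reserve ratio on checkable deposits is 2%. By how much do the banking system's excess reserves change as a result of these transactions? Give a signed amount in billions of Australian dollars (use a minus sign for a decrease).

FX sale $15 billion: reserves −$15B, deposits 0.
Asset sale (to non-banks) $70 billion: reserves −$70B, deposits −$70B.
Discount-window repayment $7 billion: reserves −$7B, deposits 0.
OMO sale (to banks) $14 billion: reserves −$14B, deposits 0.
Government spending $35 billion: reserves +$35B, deposits +$35B.
Totals: Δreserves = −$71B, Δdeposits = −$35B.
Δrequired reserves = 2% × −$35B = −$0.7B.
Δexcess reserves = Δreserves − Δrequired = −$71B − (−$0.7B) = -$70.3 billion.

-$70.3 billion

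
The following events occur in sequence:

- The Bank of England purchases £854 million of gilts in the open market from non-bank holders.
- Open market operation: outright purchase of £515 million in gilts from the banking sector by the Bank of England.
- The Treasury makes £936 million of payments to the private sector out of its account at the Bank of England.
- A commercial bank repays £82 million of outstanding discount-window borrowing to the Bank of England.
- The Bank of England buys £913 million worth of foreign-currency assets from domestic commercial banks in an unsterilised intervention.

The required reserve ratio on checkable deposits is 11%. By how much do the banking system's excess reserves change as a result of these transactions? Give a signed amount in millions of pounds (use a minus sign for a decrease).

Asset purchase (from non-banks) £854 million: reserves +£854M, deposits +£854M.
OMO purchase (from banks) £515 million: reserves +£515M, deposits 0.
Government spending £936 million: reserves +£936M, deposits +£936M.
Discount-window repayment £82 million: reserves −£82M, deposits 0.
FX purchase £913 million: reserves +£913M, deposits 0.
Totals: Δreserves = +£3136M, Δdeposits = +£1790M.
Δrequired reserves = 11% × +£1790M = +£196.9M.
Δexcess reserves = Δreserves − Δrequired = +£3136M − (+£196.9M) = +£2939.1 million.

+£2939.1 million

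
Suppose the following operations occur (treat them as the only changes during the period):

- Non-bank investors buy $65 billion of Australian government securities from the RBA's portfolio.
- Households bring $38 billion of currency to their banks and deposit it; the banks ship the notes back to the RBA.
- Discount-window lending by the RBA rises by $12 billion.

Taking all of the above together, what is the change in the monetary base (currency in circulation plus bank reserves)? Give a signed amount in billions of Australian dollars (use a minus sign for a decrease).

-$53 billion

Asset sale (to non-banks) $65 billion: RBA balance sheet contracts → −$65B.
Currency deposit $38 billion: just a shift between currency and reserves — both are base money → 0.
Discount-window loan $12 billion: RBA balance sheet expands → +$12B.
Net: −65 + 0 + 12 = -$53 billion.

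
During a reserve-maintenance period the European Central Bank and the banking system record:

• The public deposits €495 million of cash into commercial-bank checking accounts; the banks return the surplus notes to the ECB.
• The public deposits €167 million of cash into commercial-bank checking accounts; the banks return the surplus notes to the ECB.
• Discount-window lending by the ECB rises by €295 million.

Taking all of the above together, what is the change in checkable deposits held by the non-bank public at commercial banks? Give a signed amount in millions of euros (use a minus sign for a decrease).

Currency deposit €495 million: non-bank counterparties' bank balances rise → +€495M.
Currency deposit €167 million: non-bank counterparties' bank balances rise → +€167M.
Discount-window loan €295 million: the counterparty is a bank, so public deposits are unchanged → 0.
Net: 495 + 167 + 0 = +€662 million.

+€662 million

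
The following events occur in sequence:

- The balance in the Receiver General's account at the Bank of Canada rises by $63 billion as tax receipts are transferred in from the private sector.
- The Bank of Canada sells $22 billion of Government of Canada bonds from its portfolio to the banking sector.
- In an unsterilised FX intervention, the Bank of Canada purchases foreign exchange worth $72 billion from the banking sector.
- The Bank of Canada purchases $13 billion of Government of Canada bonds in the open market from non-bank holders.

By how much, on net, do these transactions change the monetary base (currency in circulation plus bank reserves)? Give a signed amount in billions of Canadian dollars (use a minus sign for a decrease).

$0 (no change)

Government account inflow $63 billion: reserves shift to a non-base liability → −$63B.
OMO sale (to banks) $22 billion: Bank of Canada balance sheet contracts → −$22B.
FX purchase $72 billion: Bank of Canada balance sheet expands → +$72B.
Asset purchase (from non-banks) $13 billion: Bank of Canada balance sheet expands → +$13B.
Net: −63 − 22 + 72 + 13 = $0 (no change).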